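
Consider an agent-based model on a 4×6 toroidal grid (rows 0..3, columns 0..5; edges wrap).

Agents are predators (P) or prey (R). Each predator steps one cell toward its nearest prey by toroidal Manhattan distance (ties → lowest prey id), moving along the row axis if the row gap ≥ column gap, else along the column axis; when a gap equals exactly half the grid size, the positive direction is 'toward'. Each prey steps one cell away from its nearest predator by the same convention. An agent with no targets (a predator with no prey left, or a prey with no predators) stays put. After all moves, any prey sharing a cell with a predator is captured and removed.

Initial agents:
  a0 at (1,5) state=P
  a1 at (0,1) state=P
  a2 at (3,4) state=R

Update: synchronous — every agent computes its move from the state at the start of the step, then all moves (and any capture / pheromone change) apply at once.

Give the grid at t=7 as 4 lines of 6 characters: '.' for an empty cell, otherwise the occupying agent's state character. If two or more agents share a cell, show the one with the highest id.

......
......
..PP..
......

t=1: a0@(2,5):P a1@(0,2):P a2@(2,4):R
t=2: a0@(2,4):P a1@(1,2):P a2@(2,3):R
t=3: a0@(2,3):P a1@(2,2):P
t=4: (unchanged — steady state)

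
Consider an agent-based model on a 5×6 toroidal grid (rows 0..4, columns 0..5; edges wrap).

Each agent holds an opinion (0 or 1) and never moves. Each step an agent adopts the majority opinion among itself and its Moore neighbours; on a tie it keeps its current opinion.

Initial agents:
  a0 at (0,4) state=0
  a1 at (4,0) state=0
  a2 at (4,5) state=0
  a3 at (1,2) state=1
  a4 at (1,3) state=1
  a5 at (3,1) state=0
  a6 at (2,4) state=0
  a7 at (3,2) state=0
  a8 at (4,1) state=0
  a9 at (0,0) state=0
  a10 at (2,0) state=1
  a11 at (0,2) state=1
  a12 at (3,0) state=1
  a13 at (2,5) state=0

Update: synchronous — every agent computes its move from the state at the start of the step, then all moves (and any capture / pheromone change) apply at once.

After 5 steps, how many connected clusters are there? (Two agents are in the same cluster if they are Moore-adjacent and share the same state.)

2

t=1: a0@(0,4):0 a1@(4,0):0 a2@(4,5):0 a3@(1,2):1 a4@(1,3):1 a5@(3,1):0 a6@(2,4):0 a7@(3,2):0 a8@(4,1):0 a9@(0,0):0 a10@(2,0):1 a11@(0,2):1 a12@(3,0):0 a13@(2,5):0
t=2: a0@(0,4):0 a1@(4,0):0 a2@(4,5):0 a3@(1,2):1 a4@(1,3):1 a5@(3,1):0 a6@(2,4):0 a7@(3,2):0 a8@(4,1):0 a9@(0,0):0 a10@(2,0):0 a11@(0,2):1 a12@(3,0):0 a13@(2,5):0
t=3: (unchanged — steady state)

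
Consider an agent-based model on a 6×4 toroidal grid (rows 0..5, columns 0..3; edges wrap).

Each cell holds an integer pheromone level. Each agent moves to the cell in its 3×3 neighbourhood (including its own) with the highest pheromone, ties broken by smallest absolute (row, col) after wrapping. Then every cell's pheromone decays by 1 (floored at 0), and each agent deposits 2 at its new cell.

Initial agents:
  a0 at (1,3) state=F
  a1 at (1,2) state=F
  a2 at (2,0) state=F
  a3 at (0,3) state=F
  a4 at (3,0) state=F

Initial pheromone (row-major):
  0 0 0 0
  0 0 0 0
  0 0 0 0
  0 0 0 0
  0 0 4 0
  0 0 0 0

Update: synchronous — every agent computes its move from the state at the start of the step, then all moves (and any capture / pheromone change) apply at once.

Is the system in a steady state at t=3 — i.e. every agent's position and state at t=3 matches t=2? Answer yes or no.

no

t=1: a0@(0,0) a1@(0,1) a2@(1,0) a3@(0,0) a4@(2,0) | pheromone: 4 2 0 0 / 2 0 0 0 / 2 0 0 0 / 0 0 0 0 / 0 0 3 0 / 0 0 0 0
t=2: a0@(0,0) a1@(0,0) a2@(0,0) a3@(0,0) a4@(1,0) | pheromone: 11 1 0 0 / 3 0 0 0 / 1 0 0 0 / 0 0 0 0 / 0 0 2 0 / 0 0 0 0
t=3: a0@(0,0) a1@(0,0) a2@(0,0) a3@(0,0) a4@(0,0) | pheromone: 20 0 0 0 / 2 0 0 0 / 0 0 0 0 / 0 0 0 0 / 0 0 1 0 / 0 0 0 0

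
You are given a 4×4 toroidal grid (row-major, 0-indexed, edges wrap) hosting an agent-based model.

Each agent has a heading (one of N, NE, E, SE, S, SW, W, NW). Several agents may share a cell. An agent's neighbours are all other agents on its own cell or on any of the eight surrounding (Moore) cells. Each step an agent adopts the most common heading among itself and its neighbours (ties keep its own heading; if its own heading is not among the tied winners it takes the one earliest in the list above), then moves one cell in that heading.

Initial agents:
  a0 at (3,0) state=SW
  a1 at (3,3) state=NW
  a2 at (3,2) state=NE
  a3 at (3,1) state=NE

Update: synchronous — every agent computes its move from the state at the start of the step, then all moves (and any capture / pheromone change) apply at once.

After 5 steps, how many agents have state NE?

t=1: a0@(0,3):SW a1@(2,2):NW a2@(2,3):NE a3@(2,2):NE
t=2: a0@(1,2):SW a1@(1,3):NE a2@(1,0):NE a3@(1,3):NE
t=3: a0@(0,3):NE a1@(0,0):NE a2@(0,1):NE a3@(0,0):NE
t=4: a0@(3,0):NE a1@(3,1):NE a2@(3,2):NE a3@(3,1):NE
t=5: a0@(2,1):NE a1@(2,2):NE a2@(2,3):NE a3@(2,2):NE

4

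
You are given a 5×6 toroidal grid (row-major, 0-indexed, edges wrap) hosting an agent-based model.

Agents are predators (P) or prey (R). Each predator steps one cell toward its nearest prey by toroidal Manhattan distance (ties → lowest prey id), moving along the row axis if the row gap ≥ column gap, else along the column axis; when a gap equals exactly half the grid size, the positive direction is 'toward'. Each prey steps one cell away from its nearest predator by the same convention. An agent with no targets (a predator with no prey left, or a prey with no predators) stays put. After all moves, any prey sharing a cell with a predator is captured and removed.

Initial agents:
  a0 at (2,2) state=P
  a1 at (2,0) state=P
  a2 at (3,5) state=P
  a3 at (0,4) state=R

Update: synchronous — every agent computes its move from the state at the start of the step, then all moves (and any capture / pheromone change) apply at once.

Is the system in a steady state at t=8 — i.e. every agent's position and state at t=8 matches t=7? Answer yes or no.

yes

t=1: a0@(1,2):P a1@(1,0):P a2@(4,5):P a3@(1,4):R
t=2: a0@(1,3):P a1@(1,5):P a2@(0,5):P
t=3: (unchanged — steady state)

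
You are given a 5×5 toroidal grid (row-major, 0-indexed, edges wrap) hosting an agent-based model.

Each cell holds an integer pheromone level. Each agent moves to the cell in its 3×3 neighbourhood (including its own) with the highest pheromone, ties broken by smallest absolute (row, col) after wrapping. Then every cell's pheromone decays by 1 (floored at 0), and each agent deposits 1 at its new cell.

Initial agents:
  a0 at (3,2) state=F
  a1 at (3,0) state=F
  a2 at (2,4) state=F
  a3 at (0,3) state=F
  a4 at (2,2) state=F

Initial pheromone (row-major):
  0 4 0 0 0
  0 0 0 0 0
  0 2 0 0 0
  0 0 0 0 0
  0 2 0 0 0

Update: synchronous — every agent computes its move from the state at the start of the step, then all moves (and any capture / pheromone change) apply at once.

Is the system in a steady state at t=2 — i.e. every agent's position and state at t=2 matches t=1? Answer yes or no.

t=1: a0@(2,1) a1@(2,1) a2@(1,0) a3@(0,2) a4@(2,1) | pheromone: 0 3 1 0 0 / 1 0 0 0 0 / 0 4 0 0 0 / 0 0 0 0 0 / 0 1 0 0 0
t=2: a0@(2,1) a1@(2,1) a2@(2,1) a3@(0,1) a4@(2,1) | pheromone: 0 3 0 0 0 / 0 0 0 0 0 / 0 7 0 0 0 / 0 0 0 0 0 / 0 0 0 0 0

no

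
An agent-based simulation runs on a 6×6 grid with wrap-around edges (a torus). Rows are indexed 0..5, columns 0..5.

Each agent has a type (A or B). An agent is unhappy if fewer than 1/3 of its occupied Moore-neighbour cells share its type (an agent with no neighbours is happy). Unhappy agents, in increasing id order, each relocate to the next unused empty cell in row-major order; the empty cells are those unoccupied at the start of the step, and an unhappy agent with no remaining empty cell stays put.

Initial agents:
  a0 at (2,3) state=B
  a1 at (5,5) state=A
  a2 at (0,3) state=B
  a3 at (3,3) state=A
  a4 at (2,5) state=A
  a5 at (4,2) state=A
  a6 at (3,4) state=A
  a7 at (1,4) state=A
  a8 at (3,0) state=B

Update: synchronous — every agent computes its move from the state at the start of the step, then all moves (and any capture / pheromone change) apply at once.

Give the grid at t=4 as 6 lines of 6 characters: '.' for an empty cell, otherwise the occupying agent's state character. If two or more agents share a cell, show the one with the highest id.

t=1: a0@(0,0):B a1@(5,5):A a2@(0,1):B a3@(3,3):A a4@(2,5):A a5@(4,2):A a6@(3,4):A a7@(1,4):A a8@(0,2):B
t=2: a0@(0,0):B a1@(0,3):A a2@(0,1):B a3@(3,3):A a4@(2,5):A a5@(4,2):A a6@(3,4):A a7@(1,4):A a8@(0,2):B
t=3: (unchanged — steady state)

BBBA..
....A.
.....A
...AA.
..A...
......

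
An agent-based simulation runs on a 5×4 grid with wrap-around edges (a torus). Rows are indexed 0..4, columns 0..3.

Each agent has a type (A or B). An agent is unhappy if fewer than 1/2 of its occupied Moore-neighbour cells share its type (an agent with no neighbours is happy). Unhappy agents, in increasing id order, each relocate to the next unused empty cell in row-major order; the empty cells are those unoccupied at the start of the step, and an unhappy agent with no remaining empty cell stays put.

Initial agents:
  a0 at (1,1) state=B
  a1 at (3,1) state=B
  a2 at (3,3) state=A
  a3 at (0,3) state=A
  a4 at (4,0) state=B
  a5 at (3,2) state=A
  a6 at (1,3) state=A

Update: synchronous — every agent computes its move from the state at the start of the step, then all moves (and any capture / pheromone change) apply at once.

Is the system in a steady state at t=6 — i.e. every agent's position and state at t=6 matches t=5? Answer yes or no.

yes

t=1: a0@(1,1):B a1@(3,1):B a2@(3,3):A a3@(0,3):A a4@(0,0):B a5@(3,2):A a6@(1,3):A
t=2: a0@(1,1):B a1@(0,1):B a2@(3,3):A a3@(0,3):A a4@(0,2):B a5@(3,2):A a6@(1,3):A
t=3: (unchanged — steady state)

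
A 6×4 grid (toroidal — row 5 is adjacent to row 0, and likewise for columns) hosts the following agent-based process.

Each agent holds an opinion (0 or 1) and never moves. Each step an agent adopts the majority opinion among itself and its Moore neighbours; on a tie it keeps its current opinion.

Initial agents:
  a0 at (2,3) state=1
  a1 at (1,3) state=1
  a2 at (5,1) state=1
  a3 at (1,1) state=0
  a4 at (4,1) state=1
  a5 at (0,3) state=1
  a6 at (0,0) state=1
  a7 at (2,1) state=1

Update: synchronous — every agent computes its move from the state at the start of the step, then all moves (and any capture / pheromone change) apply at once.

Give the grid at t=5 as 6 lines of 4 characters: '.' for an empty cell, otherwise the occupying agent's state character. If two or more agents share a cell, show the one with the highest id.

1..1
.1.1
.1.1
....
.1..
.1..

t=1: a0@(2,3):1 a1@(1,3):1 a2@(5,1):1 a3@(1,1):1 a4@(4,1):1 a5@(0,3):1 a6@(0,0):1 a7@(2,1):1
t=2: (unchanged — steady state)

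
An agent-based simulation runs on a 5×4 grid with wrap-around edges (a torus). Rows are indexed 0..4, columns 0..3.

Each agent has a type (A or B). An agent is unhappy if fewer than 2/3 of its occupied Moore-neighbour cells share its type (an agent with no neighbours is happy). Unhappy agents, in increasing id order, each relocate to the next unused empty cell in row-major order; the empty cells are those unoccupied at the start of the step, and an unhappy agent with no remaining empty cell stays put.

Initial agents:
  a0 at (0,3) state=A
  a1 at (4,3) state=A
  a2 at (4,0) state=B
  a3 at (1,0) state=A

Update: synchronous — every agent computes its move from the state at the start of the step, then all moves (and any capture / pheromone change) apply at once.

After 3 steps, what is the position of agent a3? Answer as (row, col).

(1, 0)

t=1: a0@(0,3):A a1@(0,0):A a2@(0,1):B a3@(1,0):A
t=2: a0@(0,3):A a1@(0,0):A a2@(0,2):B a3@(1,0):A
t=3: a0@(0,3):A a1@(0,0):A a2@(0,1):B a3@(1,0):A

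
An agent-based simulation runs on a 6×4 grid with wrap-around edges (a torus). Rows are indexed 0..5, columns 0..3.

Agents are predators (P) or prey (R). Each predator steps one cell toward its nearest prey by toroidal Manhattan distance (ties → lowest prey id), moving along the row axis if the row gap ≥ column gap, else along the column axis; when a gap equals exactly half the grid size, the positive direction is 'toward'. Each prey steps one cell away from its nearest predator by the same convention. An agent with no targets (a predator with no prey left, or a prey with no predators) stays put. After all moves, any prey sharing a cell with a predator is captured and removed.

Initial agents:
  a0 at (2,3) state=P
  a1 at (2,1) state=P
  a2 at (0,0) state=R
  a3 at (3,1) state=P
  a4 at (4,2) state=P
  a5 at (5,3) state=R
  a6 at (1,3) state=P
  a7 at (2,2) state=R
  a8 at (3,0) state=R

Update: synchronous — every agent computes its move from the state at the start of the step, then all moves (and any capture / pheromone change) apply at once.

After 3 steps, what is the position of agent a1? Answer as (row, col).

t=1: a0@(2,2):P a1@(2,2):P a2@(5,0):R a3@(3,0):P a4@(5,2):P a6@(0,3):P a7@(2,1):R a8@(3,3):R
t=2: a0@(2,1):P a1@(2,1):P a2@(0,0):R a3@(3,3):P a4@(5,3):P a6@(5,3):P a7@(2,0):R a8@(3,2):R
t=3: a0@(2,0):P a1@(2,0):P a2@(1,0):R a3@(3,2):P a4@(0,3):P a6@(0,3):P a7@(2,3):R a8@(3,1):R

(2, 0)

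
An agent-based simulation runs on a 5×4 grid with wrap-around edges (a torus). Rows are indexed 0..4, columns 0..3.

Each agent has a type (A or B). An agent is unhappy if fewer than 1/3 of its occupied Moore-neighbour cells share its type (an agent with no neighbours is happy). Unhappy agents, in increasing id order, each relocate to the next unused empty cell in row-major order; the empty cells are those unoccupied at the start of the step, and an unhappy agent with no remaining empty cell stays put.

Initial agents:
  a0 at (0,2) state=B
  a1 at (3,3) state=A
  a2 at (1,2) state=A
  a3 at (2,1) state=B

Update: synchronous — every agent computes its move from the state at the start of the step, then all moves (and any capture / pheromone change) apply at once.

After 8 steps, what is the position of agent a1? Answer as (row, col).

(3, 3)

t=1: a0@(0,0):B a1@(3,3):A a2@(0,1):A a3@(0,3):B
t=2: a0@(0,0):B a1@(3,3):A a2@(0,2):A a3@(0,3):B
t=3: a0@(0,0):B a1@(3,3):A a2@(0,1):A a3@(0,3):B
t=4: a0@(0,0):B a1@(3,3):A a2@(0,2):A a3@(0,3):B
t=5: a0@(0,0):B a1@(3,3):A a2@(0,1):A a3@(0,3):B
t=6: a0@(0,0):B a1@(3,3):A a2@(0,2):A a3@(0,3):B
t=7: a0@(0,0):B a1@(3,3):A a2@(0,1):A a3@(0,3):B
t=8: a0@(0,0):B a1@(3,3):A a2@(0,2):A a3@(0,3):B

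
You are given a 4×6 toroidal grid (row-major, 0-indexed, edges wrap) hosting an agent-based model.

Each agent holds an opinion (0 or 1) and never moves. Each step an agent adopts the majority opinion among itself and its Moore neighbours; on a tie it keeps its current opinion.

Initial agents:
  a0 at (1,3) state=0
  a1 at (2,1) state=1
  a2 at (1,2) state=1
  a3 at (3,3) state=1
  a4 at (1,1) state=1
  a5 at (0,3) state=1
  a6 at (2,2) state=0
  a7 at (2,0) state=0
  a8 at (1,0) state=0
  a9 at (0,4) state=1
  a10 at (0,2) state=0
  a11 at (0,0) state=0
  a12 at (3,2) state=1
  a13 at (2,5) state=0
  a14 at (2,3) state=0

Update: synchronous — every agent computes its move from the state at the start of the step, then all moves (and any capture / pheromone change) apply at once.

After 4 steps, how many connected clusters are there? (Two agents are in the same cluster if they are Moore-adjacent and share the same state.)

t=1: a0@(1,3):0 a1@(2,1):1 a2@(1,2):1 a3@(3,3):1 a4@(1,1):0 a5@(0,3):1 a6@(2,2):1 a7@(2,0):0 a8@(1,0):0 a9@(0,4):1 a10@(0,2):1 a11@(0,0):0 a12@(3,2):1 a13@(2,5):0 a14@(2,3):0
t=2: a0@(1,3):1 a1@(2,1):1 a2@(1,2):1 a3@(3,3):1 a4@(1,1):0 a5@(0,3):1 a6@(2,2):1 a7@(2,0):0 a8@(1,0):0 a9@(0,4):1 a10@(0,2):1 a11@(0,0):0 a12@(3,2):1 a13@(2,5):0 a14@(2,3):1
t=3: (unchanged — steady state)

2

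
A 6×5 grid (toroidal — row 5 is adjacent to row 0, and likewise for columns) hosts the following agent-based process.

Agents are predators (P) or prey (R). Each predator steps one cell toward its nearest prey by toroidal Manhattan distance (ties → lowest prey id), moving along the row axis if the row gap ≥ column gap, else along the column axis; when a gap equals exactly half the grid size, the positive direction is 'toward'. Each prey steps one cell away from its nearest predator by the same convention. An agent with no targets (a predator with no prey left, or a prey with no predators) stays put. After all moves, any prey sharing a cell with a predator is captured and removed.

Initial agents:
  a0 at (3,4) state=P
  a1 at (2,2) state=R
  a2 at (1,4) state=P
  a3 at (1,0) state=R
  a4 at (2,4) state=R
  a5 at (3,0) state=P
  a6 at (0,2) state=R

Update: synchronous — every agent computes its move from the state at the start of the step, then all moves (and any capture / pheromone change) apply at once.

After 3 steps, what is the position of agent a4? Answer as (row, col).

(5, 4)

t=1: a0@(2,4):P a1@(2,1):R a2@(1,0):P a3@(1,1):R a4@(1,4):R a5@(2,0):P a6@(0,1):R
t=2: a0@(1,4):P a1@(2,2):R a2@(1,1):P a3@(1,2):R a4@(0,4):R a5@(2,1):P a6@(5,1):R
t=3: a0@(0,4):P a1@(2,3):R a2@(1,2):P a3@(1,3):R a4@(5,4):R a5@(2,2):P a6@(4,1):R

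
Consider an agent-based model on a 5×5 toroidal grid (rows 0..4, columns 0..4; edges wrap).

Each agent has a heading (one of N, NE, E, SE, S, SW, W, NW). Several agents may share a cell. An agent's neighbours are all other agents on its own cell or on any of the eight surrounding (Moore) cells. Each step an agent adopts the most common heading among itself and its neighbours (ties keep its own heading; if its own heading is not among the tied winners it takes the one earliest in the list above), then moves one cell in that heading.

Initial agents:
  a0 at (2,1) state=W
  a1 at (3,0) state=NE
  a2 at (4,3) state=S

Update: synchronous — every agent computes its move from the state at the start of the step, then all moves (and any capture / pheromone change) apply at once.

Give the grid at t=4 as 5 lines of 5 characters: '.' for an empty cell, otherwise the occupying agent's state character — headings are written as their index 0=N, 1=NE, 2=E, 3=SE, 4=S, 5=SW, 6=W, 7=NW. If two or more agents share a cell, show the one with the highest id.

t=1: a0@(2,0):W a1@(2,1):NE a2@(0,3):S
t=2: a0@(2,4):W a1@(1,2):NE a2@(1,3):S
t=3: a0@(2,3):W a1@(0,3):NE a2@(2,3):S
t=4: a0@(2,2):W a1@(4,4):NE a2@(3,3):S

.....
.....
..6..
...4.
....1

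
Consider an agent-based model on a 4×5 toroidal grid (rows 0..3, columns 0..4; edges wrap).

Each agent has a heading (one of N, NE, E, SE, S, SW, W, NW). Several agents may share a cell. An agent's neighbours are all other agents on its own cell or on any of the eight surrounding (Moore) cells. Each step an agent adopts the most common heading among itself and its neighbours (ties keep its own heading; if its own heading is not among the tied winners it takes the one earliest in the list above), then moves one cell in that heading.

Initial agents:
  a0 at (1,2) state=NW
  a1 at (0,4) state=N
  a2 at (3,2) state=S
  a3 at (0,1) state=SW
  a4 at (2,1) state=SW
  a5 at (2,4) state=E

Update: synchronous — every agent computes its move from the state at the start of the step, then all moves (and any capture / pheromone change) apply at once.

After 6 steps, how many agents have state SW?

6

t=1: a0@(2,1):SW a1@(3,4):N a2@(0,1):SW a3@(1,0):SW a4@(3,0):SW a5@(2,0):E
t=2: a0@(3,0):SW a1@(2,4):N a2@(1,0):SW a3@(2,4):SW a4@(0,4):SW a5@(3,4):SW
t=3: a0@(0,4):SW a1@(3,3):SW a2@(2,4):SW a3@(3,3):SW a4@(1,3):SW a5@(0,3):SW
t=4: a0@(1,3):SW a1@(0,2):SW a2@(3,3):SW a3@(0,2):SW a4@(2,2):SW a5@(1,2):SW
t=5: a0@(2,2):SW a1@(1,1):SW a2@(0,2):SW a3@(1,1):SW a4@(3,1):SW a5@(2,1):SW
t=6: a0@(3,1):SW a1@(2,0):SW a2@(1,1):SW a3@(2,0):SW a4@(0,0):SW a5@(3,0):SW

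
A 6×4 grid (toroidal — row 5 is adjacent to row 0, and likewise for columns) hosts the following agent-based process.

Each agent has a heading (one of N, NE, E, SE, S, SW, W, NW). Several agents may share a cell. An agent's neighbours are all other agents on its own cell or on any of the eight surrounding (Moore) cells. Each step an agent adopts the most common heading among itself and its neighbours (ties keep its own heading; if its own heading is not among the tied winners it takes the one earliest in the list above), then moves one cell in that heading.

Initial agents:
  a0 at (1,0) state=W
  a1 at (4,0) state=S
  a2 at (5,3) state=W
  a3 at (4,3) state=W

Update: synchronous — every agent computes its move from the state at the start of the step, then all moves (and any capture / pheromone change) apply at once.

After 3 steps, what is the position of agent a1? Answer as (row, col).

t=1: a0@(1,3):W a1@(4,3):W a2@(5,2):W a3@(4,2):W
t=2: a0@(1,2):W a1@(4,2):W a2@(5,1):W a3@(4,1):W
t=3: a0@(1,1):W a1@(4,1):W a2@(5,0):W a3@(4,0):W

(4, 1)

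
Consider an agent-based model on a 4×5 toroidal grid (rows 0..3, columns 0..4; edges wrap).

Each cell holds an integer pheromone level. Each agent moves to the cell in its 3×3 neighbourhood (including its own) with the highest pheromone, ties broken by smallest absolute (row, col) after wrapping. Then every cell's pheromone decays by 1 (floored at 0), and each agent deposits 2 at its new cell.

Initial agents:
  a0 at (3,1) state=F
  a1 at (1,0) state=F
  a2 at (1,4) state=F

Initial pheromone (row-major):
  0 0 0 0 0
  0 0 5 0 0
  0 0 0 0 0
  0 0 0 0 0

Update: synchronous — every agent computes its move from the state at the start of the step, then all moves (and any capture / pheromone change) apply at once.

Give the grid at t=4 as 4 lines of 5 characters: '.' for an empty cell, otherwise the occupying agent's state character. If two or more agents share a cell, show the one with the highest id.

t=1: a0@(0,0) a1@(0,0) a2@(0,0) | pheromone: 6 0 0 0 0 / 0 0 4 0 0 / 0 0 0 0 0 / 0 0 0 0 0
t=2: a0@(0,0) a1@(0,0) a2@(0,0) | pheromone: 11 0 0 0 0 / 0 0 3 0 0 / 0 0 0 0 0 / 0 0 0 0 0
t=3: a0@(0,0) a1@(0,0) a2@(0,0) | pheromone: 16 0 0 0 0 / 0 0 2 0 0 / 0 0 0 0 0 / 0 0 0 0 0
t=4: a0@(0,0) a1@(0,0) a2@(0,0) | pheromone: 21 0 0 0 0 / 0 0 1 0 0 / 0 0 0 0 0 / 0 0 0 0 0

F....
.....
.....
.....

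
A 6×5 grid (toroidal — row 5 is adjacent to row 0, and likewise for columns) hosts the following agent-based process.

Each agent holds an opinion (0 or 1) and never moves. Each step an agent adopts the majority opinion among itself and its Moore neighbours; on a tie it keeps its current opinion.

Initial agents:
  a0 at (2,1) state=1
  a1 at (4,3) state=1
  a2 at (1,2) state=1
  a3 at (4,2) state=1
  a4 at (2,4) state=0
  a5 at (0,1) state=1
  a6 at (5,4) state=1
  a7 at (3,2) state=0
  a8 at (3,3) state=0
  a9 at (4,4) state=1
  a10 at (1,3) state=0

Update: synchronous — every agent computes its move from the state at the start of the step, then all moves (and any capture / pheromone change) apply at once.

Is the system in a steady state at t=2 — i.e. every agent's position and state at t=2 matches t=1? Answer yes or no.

t=1: a0@(2,1):1 a1@(4,3):1 a2@(1,2):1 a3@(4,2):1 a4@(2,4):0 a5@(0,1):1 a6@(5,4):1 a7@(3,2):1 a8@(3,3):0 a9@(4,4):1 a10@(1,3):0
t=2: a0@(2,1):1 a1@(4,3):1 a2@(1,2):1 a3@(4,2):1 a4@(2,4):0 a5@(0,1):1 a6@(5,4):1 a7@(3,2):1 a8@(3,3):1 a9@(4,4):1 a10@(1,3):0

no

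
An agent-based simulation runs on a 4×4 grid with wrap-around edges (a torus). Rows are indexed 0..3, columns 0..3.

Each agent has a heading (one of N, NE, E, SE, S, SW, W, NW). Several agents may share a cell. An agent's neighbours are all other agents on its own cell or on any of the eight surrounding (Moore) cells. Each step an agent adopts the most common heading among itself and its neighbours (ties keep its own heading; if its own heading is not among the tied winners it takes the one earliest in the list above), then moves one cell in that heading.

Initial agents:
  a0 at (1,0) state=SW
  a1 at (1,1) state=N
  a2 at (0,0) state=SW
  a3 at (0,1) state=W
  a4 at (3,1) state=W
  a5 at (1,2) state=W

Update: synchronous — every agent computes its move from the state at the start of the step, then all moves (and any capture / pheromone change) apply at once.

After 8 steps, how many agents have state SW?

6

t=1: a0@(2,3):SW a1@(2,0):SW a2@(1,3):SW a3@(0,0):W a4@(3,0):W a5@(1,1):W
t=2: a0@(3,2):SW a1@(3,3):SW a2@(2,2):SW a3@(0,3):W a4@(3,3):W a5@(1,0):W
t=3: a0@(0,1):SW a1@(0,2):SW a2@(3,1):SW a3@(0,2):W a4@(0,2):SW a5@(1,3):W
t=4: a0@(1,0):SW a1@(1,1):SW a2@(0,0):SW a3@(1,1):SW a4@(1,1):SW a5@(1,2):W
t=5: a0@(2,3):SW a1@(2,0):SW a2@(1,3):SW a3@(2,0):SW a4@(2,0):SW a5@(2,1):SW
t=6: a0@(3,2):SW a1@(3,3):SW a2@(2,2):SW a3@(3,3):SW a4@(3,3):SW a5@(3,0):SW
t=7: a0@(0,1):SW a1@(0,2):SW a2@(3,1):SW a3@(0,2):SW a4@(0,2):SW a5@(0,3):SW
t=8: a0@(1,0):SW a1@(1,1):SW a2@(0,0):SW a3@(1,1):SW a4@(1,1):SW a5@(1,2):SW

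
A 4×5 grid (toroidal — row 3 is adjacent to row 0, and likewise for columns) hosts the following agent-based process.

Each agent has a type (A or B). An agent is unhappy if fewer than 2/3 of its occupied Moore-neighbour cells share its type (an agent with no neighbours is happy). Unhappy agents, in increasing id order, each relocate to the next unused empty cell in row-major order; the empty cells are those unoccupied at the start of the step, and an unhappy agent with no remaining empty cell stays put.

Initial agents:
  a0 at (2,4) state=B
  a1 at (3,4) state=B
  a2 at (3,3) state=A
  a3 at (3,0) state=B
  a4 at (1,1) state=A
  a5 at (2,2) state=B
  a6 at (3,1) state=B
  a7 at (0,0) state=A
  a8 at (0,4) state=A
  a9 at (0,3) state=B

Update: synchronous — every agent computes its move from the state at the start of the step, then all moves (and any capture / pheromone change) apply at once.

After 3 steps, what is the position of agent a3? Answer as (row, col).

t=1: a0@(2,4):B a1@(0,1):B a2@(0,2):A a3@(1,0):B a4@(1,2):A a5@(1,3):B a6@(3,1):B a7@(1,4):A a8@(2,0):A a9@(2,1):B
t=2: a0@(0,0):B a1@(0,3):B a2@(0,4):A a3@(1,1):B a4@(2,2):A a5@(2,3):B a6@(3,0):B a7@(3,2):A a8@(3,3):A a9@(3,4):B
t=3: a0@(0,0):B a1@(0,1):B a2@(0,2):A a3@(1,0):B a4@(1,2):A a5@(1,3):B a6@(3,0):B a7@(1,4):A a8@(2,0):A a9@(3,4):B

(1, 0)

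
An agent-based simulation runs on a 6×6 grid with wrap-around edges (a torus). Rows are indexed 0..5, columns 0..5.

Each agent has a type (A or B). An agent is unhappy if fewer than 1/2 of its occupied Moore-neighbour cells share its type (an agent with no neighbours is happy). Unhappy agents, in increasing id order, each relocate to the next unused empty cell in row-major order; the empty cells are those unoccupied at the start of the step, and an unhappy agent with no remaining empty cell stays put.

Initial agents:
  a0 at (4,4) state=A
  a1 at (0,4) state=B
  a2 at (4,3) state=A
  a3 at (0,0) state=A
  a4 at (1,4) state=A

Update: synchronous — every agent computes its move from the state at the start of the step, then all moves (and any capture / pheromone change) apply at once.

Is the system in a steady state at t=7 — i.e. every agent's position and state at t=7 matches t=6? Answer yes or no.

yes

t=1: a0@(4,4):A a1@(0,1):B a2@(4,3):A a3@(0,0):A a4@(0,2):A
t=2: a0@(4,4):A a1@(0,3):B a2@(4,3):A a3@(0,4):A a4@(0,5):A
t=3: a0@(4,4):A a1@(0,0):B a2@(4,3):A a3@(0,4):A a4@(0,5):A
t=4: a0@(4,4):A a1@(0,1):B a2@(4,3):A a3@(0,4):A a4@(0,5):A
t=5: (unchanged — steady state)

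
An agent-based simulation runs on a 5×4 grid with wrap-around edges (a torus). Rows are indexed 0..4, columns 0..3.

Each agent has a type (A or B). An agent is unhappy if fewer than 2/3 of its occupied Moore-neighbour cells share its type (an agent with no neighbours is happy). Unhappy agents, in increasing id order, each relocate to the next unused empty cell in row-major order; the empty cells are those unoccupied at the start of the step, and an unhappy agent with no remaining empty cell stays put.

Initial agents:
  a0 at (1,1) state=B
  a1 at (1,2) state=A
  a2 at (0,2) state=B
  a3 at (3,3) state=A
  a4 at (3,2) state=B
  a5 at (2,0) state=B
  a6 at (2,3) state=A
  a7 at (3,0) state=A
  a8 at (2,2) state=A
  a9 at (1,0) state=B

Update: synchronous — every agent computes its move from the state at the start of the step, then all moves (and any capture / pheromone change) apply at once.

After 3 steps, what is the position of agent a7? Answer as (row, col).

t=1: a0@(0,0):B a1@(0,1):A a2@(0,3):B a3@(1,3):A a4@(2,1):B a5@(3,1):B a6@(4,0):A a7@(3,0):A a8@(4,1):A a9@(1,0):B
t=2: a0@(0,2):B a1@(1,1):A a2@(1,2):B a3@(2,0):A a4@(2,1):B a5@(2,2):B a6@(2,3):A a7@(3,2):A a8@(3,3):A a9@(4,2):B
t=3: a0@(0,2):B a1@(0,0):A a2@(0,1):B a3@(2,0):A a4@(0,3):B a5@(1,0):B a6@(1,3):A a7@(3,0):A a8@(3,1):A a9@(4,0):B

(3, 0)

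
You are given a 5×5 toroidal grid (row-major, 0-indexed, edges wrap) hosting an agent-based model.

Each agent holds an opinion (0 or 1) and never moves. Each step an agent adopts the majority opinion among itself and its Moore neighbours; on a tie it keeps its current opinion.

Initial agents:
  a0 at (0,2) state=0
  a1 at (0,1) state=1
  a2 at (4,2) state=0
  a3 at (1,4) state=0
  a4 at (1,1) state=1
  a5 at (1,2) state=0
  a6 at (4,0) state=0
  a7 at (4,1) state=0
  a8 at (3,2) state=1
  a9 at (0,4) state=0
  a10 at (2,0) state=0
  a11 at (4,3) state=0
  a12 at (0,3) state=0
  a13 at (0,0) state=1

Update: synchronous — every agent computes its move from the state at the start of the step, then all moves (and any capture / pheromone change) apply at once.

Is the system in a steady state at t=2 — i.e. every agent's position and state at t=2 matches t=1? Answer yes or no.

no

t=1: a0@(0,2):0 a1@(0,1):0 a2@(4,2):0 a3@(1,4):0 a4@(1,1):1 a5@(1,2):0 a6@(4,0):0 a7@(4,1):0 a8@(3,2):0 a9@(0,4):0 a10@(2,0):0 a11@(4,3):0 a12@(0,3):0 a13@(0,0):0
t=2: a0@(0,2):0 a1@(0,1):0 a2@(4,2):0 a3@(1,4):0 a4@(1,1):0 a5@(1,2):0 a6@(4,0):0 a7@(4,1):0 a8@(3,2):0 a9@(0,4):0 a10@(2,0):0 a11@(4,3):0 a12@(0,3):0 a13@(0,0):0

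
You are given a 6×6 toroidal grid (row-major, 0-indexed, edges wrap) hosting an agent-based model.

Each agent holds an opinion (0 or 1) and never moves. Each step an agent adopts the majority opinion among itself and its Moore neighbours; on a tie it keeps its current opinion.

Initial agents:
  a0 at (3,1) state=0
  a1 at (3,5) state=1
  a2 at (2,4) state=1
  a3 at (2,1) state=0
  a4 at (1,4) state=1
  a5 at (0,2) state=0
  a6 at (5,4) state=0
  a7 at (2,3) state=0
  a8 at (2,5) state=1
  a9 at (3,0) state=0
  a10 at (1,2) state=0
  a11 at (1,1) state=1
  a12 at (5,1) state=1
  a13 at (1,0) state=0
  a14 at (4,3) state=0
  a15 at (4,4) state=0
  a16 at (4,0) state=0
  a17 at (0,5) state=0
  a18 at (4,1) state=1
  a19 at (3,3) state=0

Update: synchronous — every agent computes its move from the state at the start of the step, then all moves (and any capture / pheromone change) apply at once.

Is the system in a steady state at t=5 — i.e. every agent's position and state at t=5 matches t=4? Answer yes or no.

t=1: a0@(3,1):0 a1@(3,5):1 a2@(2,4):1 a3@(2,1):0 a4@(1,4):1 a5@(0,2):0 a6@(5,4):0 a7@(2,3):0 a8@(2,5):1 a9@(3,0):0 a10@(1,2):0 a11@(1,1):0 a12@(5,1):1 a13@(1,0):0 a14@(4,3):0 a15@(4,4):0 a16@(4,0):0 a17@(0,5):0 a18@(4,1):0 a19@(3,3):0
t=2: a0@(3,1):0 a1@(3,5):1 a2@(2,4):1 a3@(2,1):0 a4@(1,4):1 a5@(0,2):0 a6@(5,4):0 a7@(2,3):0 a8@(2,5):1 a9@(3,0):0 a10@(1,2):0 a11@(1,1):0 a12@(5,1):0 a13@(1,0):0 a14@(4,3):0 a15@(4,4):0 a16@(4,0):0 a17@(0,5):0 a18@(4,1):0 a19@(3,3):0
t=3: (unchanged — steady state)

yes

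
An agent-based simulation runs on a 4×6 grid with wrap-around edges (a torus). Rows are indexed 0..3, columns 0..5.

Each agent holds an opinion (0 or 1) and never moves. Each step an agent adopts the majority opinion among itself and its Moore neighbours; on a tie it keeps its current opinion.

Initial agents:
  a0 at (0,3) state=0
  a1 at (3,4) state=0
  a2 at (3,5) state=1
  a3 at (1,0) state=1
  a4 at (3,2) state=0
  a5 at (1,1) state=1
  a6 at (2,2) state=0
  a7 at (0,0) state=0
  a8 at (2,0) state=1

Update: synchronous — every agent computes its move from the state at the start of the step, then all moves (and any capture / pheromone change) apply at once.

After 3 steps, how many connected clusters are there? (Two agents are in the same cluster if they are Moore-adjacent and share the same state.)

2

t=1: a0@(0,3):0 a1@(3,4):0 a2@(3,5):1 a3@(1,0):1 a4@(3,2):0 a5@(1,1):1 a6@(2,2):0 a7@(0,0):1 a8@(2,0):1
t=2: (unchanged — steady state)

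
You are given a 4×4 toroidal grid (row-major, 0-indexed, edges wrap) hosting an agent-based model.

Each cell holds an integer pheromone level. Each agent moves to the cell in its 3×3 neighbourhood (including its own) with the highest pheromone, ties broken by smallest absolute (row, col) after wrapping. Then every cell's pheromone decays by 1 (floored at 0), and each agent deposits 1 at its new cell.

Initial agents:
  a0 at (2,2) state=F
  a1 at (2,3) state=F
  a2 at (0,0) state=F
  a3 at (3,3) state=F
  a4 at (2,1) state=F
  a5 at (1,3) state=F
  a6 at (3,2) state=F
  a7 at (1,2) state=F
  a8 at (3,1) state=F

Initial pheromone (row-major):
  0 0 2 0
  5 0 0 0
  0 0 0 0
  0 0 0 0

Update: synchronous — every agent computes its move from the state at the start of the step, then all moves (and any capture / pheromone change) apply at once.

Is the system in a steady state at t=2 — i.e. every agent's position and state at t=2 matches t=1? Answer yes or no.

no

t=1: a0@(1,1) a1@(1,0) a2@(1,0) a3@(0,2) a4@(1,0) a5@(1,0) a6@(0,2) a7@(0,2) a8@(0,2) | pheromone: 0 0 5 0 / 8 1 0 0 / 0 0 0 0 / 0 0 0 0
t=2: a0@(1,0) a1@(1,0) a2@(1,0) a3@(0,2) a4@(1,0) a5@(1,0) a6@(0,2) a7@(0,2) a8@(0,2) | pheromone: 0 0 8 0 / 12 0 0 0 / 0 0 0 0 / 0 0 0 0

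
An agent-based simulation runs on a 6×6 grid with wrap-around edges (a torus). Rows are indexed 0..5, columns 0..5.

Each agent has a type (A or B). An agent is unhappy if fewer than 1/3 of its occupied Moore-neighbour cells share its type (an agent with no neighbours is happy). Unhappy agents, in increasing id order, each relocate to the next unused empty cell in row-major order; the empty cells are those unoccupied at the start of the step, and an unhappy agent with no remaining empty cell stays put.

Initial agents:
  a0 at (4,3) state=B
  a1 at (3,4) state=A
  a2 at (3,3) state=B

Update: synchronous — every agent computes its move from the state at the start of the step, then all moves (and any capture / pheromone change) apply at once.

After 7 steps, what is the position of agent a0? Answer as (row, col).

t=1: a0@(4,3):B a1@(0,0):A a2@(3,3):B
t=2: (unchanged — steady state)

(4, 3)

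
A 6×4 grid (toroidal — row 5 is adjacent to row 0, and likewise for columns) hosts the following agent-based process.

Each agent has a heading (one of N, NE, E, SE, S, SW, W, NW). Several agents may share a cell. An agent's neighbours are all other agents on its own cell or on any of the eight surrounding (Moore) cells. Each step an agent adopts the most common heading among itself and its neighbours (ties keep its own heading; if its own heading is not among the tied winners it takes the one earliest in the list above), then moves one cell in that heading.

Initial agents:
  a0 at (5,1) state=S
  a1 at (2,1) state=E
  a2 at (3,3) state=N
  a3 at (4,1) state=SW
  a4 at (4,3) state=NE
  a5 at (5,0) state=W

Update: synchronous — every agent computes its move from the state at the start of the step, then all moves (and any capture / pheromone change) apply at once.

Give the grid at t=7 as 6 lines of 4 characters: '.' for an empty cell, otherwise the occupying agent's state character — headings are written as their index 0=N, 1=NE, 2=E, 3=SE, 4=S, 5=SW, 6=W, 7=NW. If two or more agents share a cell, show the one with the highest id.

t=1: a0@(0,1):S a1@(2,2):E a2@(2,3):N a3@(5,0):SW a4@(3,0):NE a5@(5,3):W
t=2: a0@(1,1):S a1@(2,3):E a2@(1,3):N a3@(0,3):SW a4@(2,1):NE a5@(5,2):W
t=3: a0@(2,1):S a1@(2,0):E a2@(0,3):N a3@(1,2):SW a4@(1,2):NE a5@(5,1):W
t=4: a0@(3,1):S a1@(2,1):E a2@(5,3):N a3@(2,1):SW a4@(0,3):NE a5@(5,0):W
t=5: a0@(4,1):S a1@(2,2):E a2@(4,3):N a3@(3,0):SW a4@(5,0):NE a5@(5,3):W
t=6: a0@(5,1):S a1@(2,3):E a2@(3,3):N a3@(4,3):SW a4@(4,1):NE a5@(5,2):W
t=7: a0@(0,1):S a1@(2,0):E a2@(2,3):N a3@(5,2):SW a4@(3,2):NE a5@(5,1):W

.4..
....
2..0
..1.
....
.65.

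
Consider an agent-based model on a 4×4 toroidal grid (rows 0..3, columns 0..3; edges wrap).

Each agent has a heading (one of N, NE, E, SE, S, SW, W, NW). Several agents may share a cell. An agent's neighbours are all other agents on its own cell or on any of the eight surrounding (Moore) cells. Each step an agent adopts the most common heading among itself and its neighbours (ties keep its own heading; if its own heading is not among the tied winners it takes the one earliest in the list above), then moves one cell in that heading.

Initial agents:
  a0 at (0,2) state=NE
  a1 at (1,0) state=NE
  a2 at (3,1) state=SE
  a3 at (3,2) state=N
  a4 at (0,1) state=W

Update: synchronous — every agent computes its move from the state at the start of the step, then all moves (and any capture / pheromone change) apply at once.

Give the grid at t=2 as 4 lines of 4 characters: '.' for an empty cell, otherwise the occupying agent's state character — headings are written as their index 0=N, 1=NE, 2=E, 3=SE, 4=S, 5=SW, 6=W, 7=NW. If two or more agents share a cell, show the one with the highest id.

....
...1
1..1
..11

t=1: a0@(3,3):NE a1@(0,1):NE a2@(0,2):SE a3@(2,2):N a4@(3,2):NE
t=2: a0@(2,0):NE a1@(3,2):NE a2@(3,3):NE a3@(1,3):NE a4@(2,3):NE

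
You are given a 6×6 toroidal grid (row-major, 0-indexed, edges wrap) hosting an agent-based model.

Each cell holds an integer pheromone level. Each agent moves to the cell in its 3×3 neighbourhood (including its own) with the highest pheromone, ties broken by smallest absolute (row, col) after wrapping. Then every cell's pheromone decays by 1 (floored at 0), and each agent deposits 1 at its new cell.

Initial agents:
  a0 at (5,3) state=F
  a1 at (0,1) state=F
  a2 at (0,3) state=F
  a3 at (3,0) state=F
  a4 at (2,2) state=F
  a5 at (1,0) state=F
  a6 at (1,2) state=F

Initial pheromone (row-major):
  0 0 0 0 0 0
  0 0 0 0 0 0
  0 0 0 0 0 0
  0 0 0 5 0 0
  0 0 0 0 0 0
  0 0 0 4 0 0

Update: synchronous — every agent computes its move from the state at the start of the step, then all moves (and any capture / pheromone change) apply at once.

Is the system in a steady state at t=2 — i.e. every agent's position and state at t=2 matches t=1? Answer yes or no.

t=1: a0@(5,3) a1@(0,0) a2@(5,3) a3@(2,0) a4@(3,3) a5@(0,0) a6@(0,1) | pheromone: 2 1 0 0 0 0 / 0 0 0 0 0 0 / 1 0 0 0 0 0 / 0 0 0 5 0 0 / 0 0 0 0 0 0 / 0 0 0 5 0 0
t=2: a0@(5,3) a1@(0,0) a2@(5,3) a3@(2,0) a4@(3,3) a5@(0,0) a6@(0,0) | pheromone: 4 0 0 0 0 0 / 0 0 0 0 0 0 / 1 0 0 0 0 0 / 0 0 0 5 0 0 / 0 0 0 0 0 0 / 0 0 0 6 0 0

no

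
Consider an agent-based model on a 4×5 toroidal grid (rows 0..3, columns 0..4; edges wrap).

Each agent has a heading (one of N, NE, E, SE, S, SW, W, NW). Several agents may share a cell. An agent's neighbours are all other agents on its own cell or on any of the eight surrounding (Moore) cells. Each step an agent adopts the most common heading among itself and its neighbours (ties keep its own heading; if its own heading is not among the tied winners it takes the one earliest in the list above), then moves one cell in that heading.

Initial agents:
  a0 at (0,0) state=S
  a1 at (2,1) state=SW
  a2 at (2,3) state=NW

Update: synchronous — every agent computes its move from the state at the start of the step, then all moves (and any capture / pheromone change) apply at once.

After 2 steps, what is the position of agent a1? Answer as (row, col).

t=1: a0@(1,0):S a1@(3,0):SW a2@(1,2):NW
t=2: a0@(2,0):S a1@(0,4):SW a2@(0,1):NW

(0, 4)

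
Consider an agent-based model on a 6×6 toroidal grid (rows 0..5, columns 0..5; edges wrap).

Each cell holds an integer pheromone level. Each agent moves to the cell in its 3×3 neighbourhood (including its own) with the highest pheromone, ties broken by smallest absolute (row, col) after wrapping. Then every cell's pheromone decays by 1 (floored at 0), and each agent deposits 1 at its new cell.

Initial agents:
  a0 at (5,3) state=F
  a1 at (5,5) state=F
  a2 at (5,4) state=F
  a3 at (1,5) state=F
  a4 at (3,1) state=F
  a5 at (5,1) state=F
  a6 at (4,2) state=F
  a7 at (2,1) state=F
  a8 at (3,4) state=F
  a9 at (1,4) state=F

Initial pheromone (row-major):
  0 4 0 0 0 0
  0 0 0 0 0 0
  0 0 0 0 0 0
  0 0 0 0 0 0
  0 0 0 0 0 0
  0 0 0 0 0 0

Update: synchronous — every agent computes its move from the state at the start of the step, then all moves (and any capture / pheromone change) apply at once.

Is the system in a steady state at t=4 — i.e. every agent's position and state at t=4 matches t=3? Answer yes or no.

t=1: a0@(0,2) a1@(0,0) a2@(0,3) a3@(0,0) a4@(2,0) a5@(0,1) a6@(3,1) a7@(1,0) a8@(2,3) a9@(0,3) | pheromone: 2 4 1 2 0 0 / 1 0 0 0 0 0 / 1 0 0 1 0 0 / 0 1 0 0 0 0 / 0 0 0 0 0 0 / 0 0 0 0 0 0
t=2: a0@(0,1) a1@(0,1) a2@(0,3) a3@(0,1) a4@(1,0) a5@(0,1) a6@(2,0) a7@(0,1) a8@(2,3) a9@(0,3) | pheromone: 1 8 0 3 0 0 / 1 0 0 0 0 0 / 1 0 0 1 0 0 / 0 0 0 0 0 0 / 0 0 0 0 0 0 / 0 0 0 0 0 0
t=3: a0@(0,1) a1@(0,1) a2@(0,3) a3@(0,1) a4@(0,1) a5@(0,1) a6@(1,0) a7@(0,1) a8@(2,3) a9@(0,3) | pheromone: 0 13 0 4 0 0 / 1 0 0 0 0 0 / 0 0 0 1 0 0 / 0 0 0 0 0 0 / 0 0 0 0 0 0 / 0 0 0 0 0 0
t=4: a0@(0,1) a1@(0,1) a2@(0,3) a3@(0,1) a4@(0,1) a5@(0,1) a6@(0,1) a7@(0,1) a8@(2,3) a9@(0,3) | pheromone: 0 19 0 5 0 0 / 0 0 0 0 0 0 / 0 0 0 1 0 0 / 0 0 0 0 0 0 / 0 0 0 0 0 0 / 0 0 0 0 0 0

no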